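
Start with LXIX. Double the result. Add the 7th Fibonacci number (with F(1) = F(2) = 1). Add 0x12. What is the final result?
Convert LXIX (Roman numeral) → 50 + 10 + 9 = 69 (decimal)
Start: 69
69 × 2 = 138
Convert the 7th Fibonacci number (with F(1) = F(2) = 1) (Fibonacci index) → 1, 1, 2, 3, 5, 8, 13 → 13 (decimal)
138 + 13 = 151
Convert 0x12 (hexadecimal) → 1×16 + 2 = 18 (decimal)
151 + 18 = 169
169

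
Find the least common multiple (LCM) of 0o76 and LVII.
Convert 0o76 (octal) → 7×8 + 6 = 62 (decimal)
Convert LVII (Roman numeral) → 50 + 5 + 1 + 1 = 57 (decimal)
Compute lcm(62, 57) = 3534
3534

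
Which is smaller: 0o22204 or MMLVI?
Convert 0o22204 (octal) → 2×4096 + 2×512 + 2×64 + 4 = 9348 (decimal)
Convert MMLVI (Roman numeral) → 1000 + 1000 + 50 + 5 + 1 = 2056 (decimal)
Compare 9348 vs 2056: smaller = 2056
2056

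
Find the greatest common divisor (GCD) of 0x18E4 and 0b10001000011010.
Convert 0x18E4 (hexadecimal) → 1×4096 + 8×256 + 14×16 + 4 = 6372 (decimal)
Convert 0b10001000011010 (binary) → 8192 + 512 + 16 + 8 + 2 = 8730 (decimal)
Compute gcd(6372, 8730) = 18
18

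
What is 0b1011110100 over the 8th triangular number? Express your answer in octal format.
Convert 0b1011110100 (binary) → 512 + 128 + 64 + 32 + 16 + 4 = 756 (decimal)
Convert the 8th triangular number (triangular index) → 8×9/2 = 36 (decimal)
Compute 756 ÷ 36 = 21
Convert 21 (decimal) → 21 = 2×8 + 5 → 0o25 (octal)
0o25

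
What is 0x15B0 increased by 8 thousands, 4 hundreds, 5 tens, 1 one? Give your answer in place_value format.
Convert 0x15B0 (hexadecimal) → 1×4096 + 5×256 + 11×16 = 5552 (decimal)
Convert 8 thousands, 4 hundreds, 5 tens, 1 one (place-value notation) → 8×1000 + 4×100 + 5×10 + 1 = 8451 (decimal)
Compute 5552 + 8451 = 14003
Convert 14003 (decimal) → 14003 = 14×1000 + 3 → 14 thousands, 3 ones (place-value notation)
14 thousands, 3 ones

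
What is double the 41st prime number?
The 41st prime number = 179
Compute 179 × 2 = 358
358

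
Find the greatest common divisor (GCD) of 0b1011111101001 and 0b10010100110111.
Convert 0b1011111101001 (binary) → 4096 + 1024 + 512 + 256 + 128 + 64 + 32 + 8 + 1 = 6121 (decimal)
Convert 0b10010100110111 (binary) → 8192 + 1024 + 256 + 32 + 16 + 4 + 2 + 1 = 9527 (decimal)
Compute gcd(6121, 9527) = 1
1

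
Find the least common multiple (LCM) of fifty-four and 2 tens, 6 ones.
Convert fifty-four (English words) → 54 (decimal)
Convert 2 tens, 6 ones (place-value notation) → 2×10 + 6 = 26 (decimal)
Compute lcm(54, 26) = 702
702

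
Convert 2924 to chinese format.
Convert 2924 (decimal) → 2924 = 2×1000 + 9×100 + 2×10 + 4 → 二千九百二十四 (Chinese numeral)
二千九百二十四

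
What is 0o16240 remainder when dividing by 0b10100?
Convert 0o16240 (octal) → 1×4096 + 6×512 + 2×64 + 4×8 = 7328 (decimal)
Convert 0b10100 (binary) → 16 + 4 = 20 (decimal)
Compute 7328 mod 20 = 8
8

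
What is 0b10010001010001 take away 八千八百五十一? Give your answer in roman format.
Convert 0b10010001010001 (binary) → 8192 + 1024 + 64 + 16 + 1 = 9297 (decimal)
Convert 八千八百五十一 (Chinese numeral) → 8×1000 + 8×100 + 5×10 + 1 = 8851 (decimal)
Compute 9297 - 8851 = 446
Convert 446 (decimal) → 446 = 400 + 40 + 5 + 1 → CDXLVI (Roman numeral)
CDXLVI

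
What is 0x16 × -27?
Convert 0x16 (hexadecimal) → 1×16 + 6 = 22 (decimal)
Compute 22 × -27 = -594
-594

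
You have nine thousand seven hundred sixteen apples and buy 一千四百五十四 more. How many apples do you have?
Convert nine thousand seven hundred sixteen (English words) → 9×1000 + 7×100 + 16 = 9716 (decimal)
Convert 一千四百五十四 (Chinese numeral) → 1×1000 + 4×100 + 5×10 + 4 = 1454 (decimal)
Compute 9716 + 1454 = 11170
11170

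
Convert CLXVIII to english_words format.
Convert CLXVIII (Roman numeral) → 100 + 50 + 10 + 5 + 1 + 1 + 1 = 168 (decimal)
Convert 168 (decimal) → 168 = 1×100 + 68 → one hundred sixty-eight (English words)
one hundred sixty-eight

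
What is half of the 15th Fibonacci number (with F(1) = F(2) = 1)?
The 15th Fibonacci number (with F(1) = F(2) = 1): 1, 1, 2, 3, 5, 8, 13, 21, 34, 55, 89, 144, 233, 377, 610 → 610
Compute 610 ÷ 2 = 305
305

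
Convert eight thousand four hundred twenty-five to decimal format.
Convert eight thousand four hundred twenty-five (English words) → 8×1000 + 4×100 + 25 = 8425 (decimal)
8425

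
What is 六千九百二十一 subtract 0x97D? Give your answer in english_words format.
Convert 六千九百二十一 (Chinese numeral) → 6×1000 + 9×100 + 2×10 + 1 = 6921 (decimal)
Convert 0x97D (hexadecimal) → 9×256 + 7×16 + 13 = 2429 (decimal)
Compute 6921 - 2429 = 4492
Convert 4492 (decimal) → 4492 = 4×1000 + 4×100 + 92 → four thousand four hundred ninety-two (English words)
four thousand four hundred ninety-two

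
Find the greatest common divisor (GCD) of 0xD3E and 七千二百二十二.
Convert 0xD3E (hexadecimal) → 13×256 + 3×16 + 14 = 3390 (decimal)
Convert 七千二百二十二 (Chinese numeral) → 7×1000 + 2×100 + 2×10 + 2 = 7222 (decimal)
Compute gcd(3390, 7222) = 2
2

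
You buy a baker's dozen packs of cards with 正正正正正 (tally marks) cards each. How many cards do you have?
Convert 正正正正正 (tally marks) → 5 + 5 + 5 + 5 + 5 = 25 (decimal)
Convert a baker's dozen (colloquial) → 13 (decimal)
Compute 25 × 13 = 325
325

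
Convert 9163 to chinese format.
Convert 9163 (decimal) → 9163 = 9×1000 + 1×100 + 6×10 + 3 → 九千一百六十三 (Chinese numeral)
九千一百六十三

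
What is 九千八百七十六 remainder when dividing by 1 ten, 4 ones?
Convert 九千八百七十六 (Chinese numeral) → 9×1000 + 8×100 + 7×10 + 6 = 9876 (decimal)
Convert 1 ten, 4 ones (place-value notation) → 1×10 + 4 = 14 (decimal)
Compute 9876 mod 14 = 6
6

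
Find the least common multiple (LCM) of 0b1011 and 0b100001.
Convert 0b1011 (binary) → 8 + 2 + 1 = 11 (decimal)
Convert 0b100001 (binary) → 32 + 1 = 33 (decimal)
Compute lcm(11, 33) = 33
33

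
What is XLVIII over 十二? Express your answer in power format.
Convert XLVIII (Roman numeral) → 40 + 5 + 1 + 1 + 1 = 48 (decimal)
Convert 十二 (Chinese numeral) → 1×10 + 2 = 12 (decimal)
Compute 48 ÷ 12 = 4
Convert 4 (decimal) → 2^2 (power)
2^2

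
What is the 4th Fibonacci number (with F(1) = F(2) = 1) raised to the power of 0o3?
Convert the 4th Fibonacci number (with F(1) = F(2) = 1) (Fibonacci index) → 1, 1, 2, 3 → 3 (decimal)
Convert 0o3 (octal) → 3 (decimal)
Compute 3 ^ 3 = 27
27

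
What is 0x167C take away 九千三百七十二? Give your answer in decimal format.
Convert 0x167C (hexadecimal) → 1×4096 + 6×256 + 7×16 + 12 = 5756 (decimal)
Convert 九千三百七十二 (Chinese numeral) → 9×1000 + 3×100 + 7×10 + 2 = 9372 (decimal)
Compute 5756 - 9372 = -3616
-3616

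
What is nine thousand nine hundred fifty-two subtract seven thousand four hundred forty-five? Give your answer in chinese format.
Convert nine thousand nine hundred fifty-two (English words) → 9×1000 + 9×100 + 52 = 9952 (decimal)
Convert seven thousand four hundred forty-five (English words) → 7×1000 + 4×100 + 45 = 7445 (decimal)
Compute 9952 - 7445 = 2507
Convert 2507 (decimal) → 2507 = 2×1000 + 5×100 + 7 → 二千五百零七 (Chinese numeral)
二千五百零七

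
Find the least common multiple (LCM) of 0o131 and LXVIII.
Convert 0o131 (octal) → 1×64 + 3×8 + 1 = 89 (decimal)
Convert LXVIII (Roman numeral) → 50 + 10 + 5 + 1 + 1 + 1 = 68 (decimal)
Compute lcm(89, 68) = 6052
6052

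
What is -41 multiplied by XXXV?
Convert XXXV (Roman numeral) → 10 + 10 + 10 + 5 = 35 (decimal)
Compute -41 × 35 = -1435
-1435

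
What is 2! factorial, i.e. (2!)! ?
Convert 2! (factorial) → 2 (decimal)
Compute 2! = 2
2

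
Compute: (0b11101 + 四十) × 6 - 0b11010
Convert 0b11101 (binary) → 16 + 8 + 4 + 1 = 29 (decimal)
Convert 四十 (Chinese numeral) → 4×10 = 40 (decimal)
Convert 0b11010 (binary) → 16 + 8 + 2 = 26 (decimal)
Expression in decimal: (29 + 40) × 6 - 26
Parentheses first: 29 + 40 = 69
Multiply: 69 × 6 = 414
Subtract: 414 - 26 = 388
388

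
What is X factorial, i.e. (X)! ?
Convert X (Roman numeral) → 10 (decimal)
Compute 10! = 3628800
3628800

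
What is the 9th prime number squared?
The 9th prime number = 23
Compute 23² = 23 × 23 = 529
529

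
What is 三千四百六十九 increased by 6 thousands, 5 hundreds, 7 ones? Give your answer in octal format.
Convert 三千四百六十九 (Chinese numeral) → 3×1000 + 4×100 + 6×10 + 9 = 3469 (decimal)
Convert 6 thousands, 5 hundreds, 7 ones (place-value notation) → 6×1000 + 5×100 + 7 = 6507 (decimal)
Compute 3469 + 6507 = 9976
Convert 9976 (decimal) → 9976 = 2×4096 + 3×512 + 3×64 + 7×8 → 0o23370 (octal)
0o23370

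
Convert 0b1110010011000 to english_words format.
Convert 0b1110010011000 (binary) → 4096 + 2048 + 1024 + 128 + 16 + 8 = 7320 (decimal)
Convert 7320 (decimal) → 7320 = 7×1000 + 3×100 + 20 → seven thousand three hundred twenty (English words)
seven thousand three hundred twenty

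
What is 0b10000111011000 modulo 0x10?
Convert 0b10000111011000 (binary) → 8192 + 256 + 128 + 64 + 16 + 8 = 8664 (decimal)
Convert 0x10 (hexadecimal) → 1×16 = 16 (decimal)
Compute 8664 mod 16 = 8
8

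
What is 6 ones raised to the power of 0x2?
Convert 6 ones (place-value notation) → 6 (decimal)
Convert 0x2 (hexadecimal) → 2 (decimal)
Compute 6 ^ 2 = 36
36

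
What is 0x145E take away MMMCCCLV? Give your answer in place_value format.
Convert 0x145E (hexadecimal) → 1×4096 + 4×256 + 5×16 + 14 = 5214 (decimal)
Convert MMMCCCLV (Roman numeral) → 1000 + 1000 + 1000 + 100 + 100 + 100 + 50 + 5 = 3355 (decimal)
Compute 5214 - 3355 = 1859
Convert 1859 (decimal) → 1859 = 1×1000 + 8×100 + 5×10 + 9 → 1 thousand, 8 hundreds, 5 tens, 9 ones (place-value notation)
1 thousand, 8 hundreds, 5 tens, 9 ones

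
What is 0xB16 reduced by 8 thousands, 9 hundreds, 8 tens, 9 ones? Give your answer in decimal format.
Convert 0xB16 (hexadecimal) → 11×256 + 1×16 + 6 = 2838 (decimal)
Convert 8 thousands, 9 hundreds, 8 tens, 9 ones (place-value notation) → 8×1000 + 9×100 + 8×10 + 9 = 8989 (decimal)
Compute 2838 - 8989 = -6151
-6151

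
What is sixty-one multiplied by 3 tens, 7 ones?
Convert sixty-one (English words) → 61 (decimal)
Convert 3 tens, 7 ones (place-value notation) → 3×10 + 7 = 37 (decimal)
Compute 61 × 37 = 2257
2257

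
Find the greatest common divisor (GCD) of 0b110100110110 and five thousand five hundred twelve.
Convert 0b110100110110 (binary) → 2048 + 1024 + 256 + 32 + 16 + 4 + 2 = 3382 (decimal)
Convert five thousand five hundred twelve (English words) → 5×1000 + 5×100 + 12 = 5512 (decimal)
Compute gcd(3382, 5512) = 2
2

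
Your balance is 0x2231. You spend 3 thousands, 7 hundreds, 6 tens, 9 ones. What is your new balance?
Convert 0x2231 (hexadecimal) → 2×4096 + 2×256 + 3×16 + 1 = 8753 (decimal)
Convert 3 thousands, 7 hundreds, 6 tens, 9 ones (place-value notation) → 3×1000 + 7×100 + 6×10 + 9 = 3769 (decimal)
Compute 8753 - 3769 = 4984
4984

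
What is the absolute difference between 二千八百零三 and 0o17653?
Convert 二千八百零三 (Chinese numeral) → 2×1000 + 8×100 + 3 = 2803 (decimal)
Convert 0o17653 (octal) → 1×4096 + 7×512 + 6×64 + 5×8 + 3 = 8107 (decimal)
Compute |2803 - 8107| = 5304
5304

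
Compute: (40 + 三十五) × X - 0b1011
Convert 三十五 (Chinese numeral) → 3×10 + 5 = 35 (decimal)
Convert X (Roman numeral) → 10 (decimal)
Convert 0b1011 (binary) → 8 + 2 + 1 = 11 (decimal)
Expression in decimal: (40 + 35) × 10 - 11
Parentheses first: 40 + 35 = 75
Multiply: 75 × 10 = 750
Subtract: 750 - 11 = 739
739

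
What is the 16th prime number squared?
The 16th prime number = 53
Compute 53² = 53 × 53 = 2809
2809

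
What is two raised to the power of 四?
Convert two (English words) → 2 (decimal)
Convert 四 (Chinese numeral) → 4 (decimal)
Compute 2 ^ 4 = 16
16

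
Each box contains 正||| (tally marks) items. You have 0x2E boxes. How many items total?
Convert 正||| (tally marks) → 5 + 3 = 8 (decimal)
Convert 0x2E (hexadecimal) → 2×16 + 14 = 46 (decimal)
Compute 8 × 46 = 368
368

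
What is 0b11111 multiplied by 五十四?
Convert 0b11111 (binary) → 16 + 8 + 4 + 2 + 1 = 31 (decimal)
Convert 五十四 (Chinese numeral) → 5×10 + 4 = 54 (decimal)
Compute 31 × 54 = 1674
1674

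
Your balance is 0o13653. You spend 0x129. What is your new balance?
Convert 0o13653 (octal) → 1×4096 + 3×512 + 6×64 + 5×8 + 3 = 6059 (decimal)
Convert 0x129 (hexadecimal) → 1×256 + 2×16 + 9 = 297 (decimal)
Compute 6059 - 297 = 5762
5762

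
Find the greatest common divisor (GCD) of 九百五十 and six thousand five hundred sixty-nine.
Convert 九百五十 (Chinese numeral) → 9×100 + 5×10 = 950 (decimal)
Convert six thousand five hundred sixty-nine (English words) → 6×1000 + 5×100 + 69 = 6569 (decimal)
Compute gcd(950, 6569) = 1
1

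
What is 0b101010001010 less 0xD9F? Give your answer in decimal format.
Convert 0b101010001010 (binary) → 2048 + 512 + 128 + 8 + 2 = 2698 (decimal)
Convert 0xD9F (hexadecimal) → 13×256 + 9×16 + 15 = 3487 (decimal)
Compute 2698 - 3487 = -789
-789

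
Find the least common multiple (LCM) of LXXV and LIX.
Convert LXXV (Roman numeral) → 50 + 10 + 10 + 5 = 75 (decimal)
Convert LIX (Roman numeral) → 50 + 9 = 59 (decimal)
Compute lcm(75, 59) = 4425
4425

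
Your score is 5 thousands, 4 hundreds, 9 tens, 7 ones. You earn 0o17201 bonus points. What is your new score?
Convert 5 thousands, 4 hundreds, 9 tens, 7 ones (place-value notation) → 5×1000 + 4×100 + 9×10 + 7 = 5497 (decimal)
Convert 0o17201 (octal) → 1×4096 + 7×512 + 2×64 + 1 = 7809 (decimal)
Compute 5497 + 7809 = 13306
13306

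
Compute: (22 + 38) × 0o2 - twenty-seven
Convert 0o2 (octal) → 2 (decimal)
Convert twenty-seven (English words) → 27 (decimal)
Expression in decimal: (22 + 38) × 2 - 27
Parentheses first: 22 + 38 = 60
Multiply: 60 × 2 = 120
Subtract: 120 - 27 = 93
93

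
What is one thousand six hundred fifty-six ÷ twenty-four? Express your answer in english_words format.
Convert one thousand six hundred fifty-six (English words) → 1×1000 + 6×100 + 56 = 1656 (decimal)
Convert twenty-four (English words) → 24 (decimal)
Compute 1656 ÷ 24 = 69
Convert 69 (decimal) → sixty-nine (English words)
sixty-nine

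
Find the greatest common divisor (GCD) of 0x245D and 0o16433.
Convert 0x245D (hexadecimal) → 2×4096 + 4×256 + 5×16 + 13 = 9309 (decimal)
Convert 0o16433 (octal) → 1×4096 + 6×512 + 4×64 + 3×8 + 3 = 7451 (decimal)
Compute gcd(9309, 7451) = 1
1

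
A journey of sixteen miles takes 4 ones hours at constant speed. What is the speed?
Convert sixteen (English words) → 16 (decimal)
Convert 4 ones (place-value notation) → 4 (decimal)
Compute 16 ÷ 4 = 4
4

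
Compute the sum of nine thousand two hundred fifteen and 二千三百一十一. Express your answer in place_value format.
Convert nine thousand two hundred fifteen (English words) → 9×1000 + 2×100 + 15 = 9215 (decimal)
Convert 二千三百一十一 (Chinese numeral) → 2×1000 + 3×100 + 1×10 + 1 = 2311 (decimal)
Compute 9215 + 2311 = 11526
Convert 11526 (decimal) → 11526 = 11×1000 + 5×100 + 2×10 + 6 → 11 thousands, 5 hundreds, 2 tens, 6 ones (place-value notation)
11 thousands, 5 hundreds, 2 tens, 6 ones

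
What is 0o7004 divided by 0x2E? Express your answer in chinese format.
Convert 0o7004 (octal) → 7×512 + 4 = 3588 (decimal)
Convert 0x2E (hexadecimal) → 2×16 + 14 = 46 (decimal)
Compute 3588 ÷ 46 = 78
Convert 78 (decimal) → 78 = 7×10 + 8 → 七十八 (Chinese numeral)
七十八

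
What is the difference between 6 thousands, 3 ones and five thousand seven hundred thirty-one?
Convert 6 thousands, 3 ones (place-value notation) → 6×1000 + 3 = 6003 (decimal)
Convert five thousand seven hundred thirty-one (English words) → 5×1000 + 7×100 + 31 = 5731 (decimal)
Difference: |6003 - 5731| = 272
272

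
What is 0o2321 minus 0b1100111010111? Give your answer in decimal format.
Convert 0o2321 (octal) → 2×512 + 3×64 + 2×8 + 1 = 1233 (decimal)
Convert 0b1100111010111 (binary) → 4096 + 2048 + 256 + 128 + 64 + 16 + 4 + 2 + 1 = 6615 (decimal)
Compute 1233 - 6615 = -5382
-5382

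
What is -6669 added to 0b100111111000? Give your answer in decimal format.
Convert 0b100111111000 (binary) → 2048 + 256 + 128 + 64 + 32 + 16 + 8 = 2552 (decimal)
Compute -6669 + 2552 = -4117
-4117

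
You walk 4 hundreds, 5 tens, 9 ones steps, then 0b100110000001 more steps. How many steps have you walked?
Convert 4 hundreds, 5 tens, 9 ones (place-value notation) → 4×100 + 5×10 + 9 = 459 (decimal)
Convert 0b100110000001 (binary) → 2048 + 256 + 128 + 1 = 2433 (decimal)
Compute 459 + 2433 = 2892
2892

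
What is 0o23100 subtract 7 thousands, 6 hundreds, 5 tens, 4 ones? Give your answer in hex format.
Convert 0o23100 (octal) → 2×4096 + 3×512 + 1×64 = 9792 (decimal)
Convert 7 thousands, 6 hundreds, 5 tens, 4 ones (place-value notation) → 7×1000 + 6×100 + 5×10 + 4 = 7654 (decimal)
Compute 9792 - 7654 = 2138
Convert 2138 (decimal) → 2138 = 8×256 + 5×16 + 10 → 0x85A (hexadecimal)
0x85A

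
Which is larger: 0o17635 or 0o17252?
Convert 0o17635 (octal) → 1×4096 + 7×512 + 6×64 + 3×8 + 5 = 8093 (decimal)
Convert 0o17252 (octal) → 1×4096 + 7×512 + 2×64 + 5×8 + 2 = 7850 (decimal)
Compare 8093 vs 7850: larger = 8093
8093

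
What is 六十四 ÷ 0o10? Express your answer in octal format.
Convert 六十四 (Chinese numeral) → 6×10 + 4 = 64 (decimal)
Convert 0o10 (octal) → 1×8 = 8 (decimal)
Compute 64 ÷ 8 = 8
Convert 8 (decimal) → 8 = 1×8 → 0o10 (octal)
0o10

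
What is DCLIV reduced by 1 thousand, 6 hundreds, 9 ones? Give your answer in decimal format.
Convert DCLIV (Roman numeral) → 500 + 100 + 50 + 4 = 654 (decimal)
Convert 1 thousand, 6 hundreds, 9 ones (place-value notation) → 1×1000 + 6×100 + 9 = 1609 (decimal)
Compute 654 - 1609 = -955
-955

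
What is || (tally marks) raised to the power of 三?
Convert || (tally marks) → 2 (decimal)
Convert 三 (Chinese numeral) → 3 (decimal)
Compute 2 ^ 3 = 8
8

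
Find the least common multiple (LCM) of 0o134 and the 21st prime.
Convert 0o134 (octal) → 1×64 + 3×8 + 4 = 92 (decimal)
Convert the 21st prime (prime index) → 73 (decimal)
Compute lcm(92, 73) = 6716
6716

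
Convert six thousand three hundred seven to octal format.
Convert six thousand three hundred seven (English words) → 6×1000 + 3×100 + 7 = 6307 (decimal)
Convert 6307 (decimal) → 6307 = 1×4096 + 4×512 + 2×64 + 4×8 + 3 → 0o14243 (octal)
0o14243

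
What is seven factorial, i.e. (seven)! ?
Convert seven (English words) → 7 (decimal)
Compute 7! = 5040
5040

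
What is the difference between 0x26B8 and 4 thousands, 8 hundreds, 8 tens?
Convert 0x26B8 (hexadecimal) → 2×4096 + 6×256 + 11×16 + 8 = 9912 (decimal)
Convert 4 thousands, 8 hundreds, 8 tens (place-value notation) → 4×1000 + 8×100 + 8×10 = 4880 (decimal)
Difference: |9912 - 4880| = 5032
5032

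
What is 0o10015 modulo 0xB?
Convert 0o10015 (octal) → 1×4096 + 1×8 + 5 = 4109 (decimal)
Convert 0xB (hexadecimal) → 11 (decimal)
Compute 4109 mod 11 = 6
6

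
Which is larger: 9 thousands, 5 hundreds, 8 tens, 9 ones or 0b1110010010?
Convert 9 thousands, 5 hundreds, 8 tens, 9 ones (place-value notation) → 9×1000 + 5×100 + 8×10 + 9 = 9589 (decimal)
Convert 0b1110010010 (binary) → 512 + 256 + 128 + 16 + 2 = 914 (decimal)
Compare 9589 vs 914: larger = 9589
9589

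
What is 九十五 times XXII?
Convert 九十五 (Chinese numeral) → 9×10 + 5 = 95 (decimal)
Convert XXII (Roman numeral) → 10 + 10 + 1 + 1 = 22 (decimal)
Compute 95 × 22 = 2090
2090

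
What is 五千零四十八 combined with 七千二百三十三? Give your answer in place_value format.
Convert 五千零四十八 (Chinese numeral) → 5×1000 + 4×10 + 8 = 5048 (decimal)
Convert 七千二百三十三 (Chinese numeral) → 7×1000 + 2×100 + 3×10 + 3 = 7233 (decimal)
Compute 5048 + 7233 = 12281
Convert 12281 (decimal) → 12281 = 12×1000 + 2×100 + 8×10 + 1 → 12 thousands, 2 hundreds, 8 tens, 1 one (place-value notation)
12 thousands, 2 hundreds, 8 tens, 1 one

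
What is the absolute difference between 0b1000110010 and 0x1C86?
Convert 0b1000110010 (binary) → 512 + 32 + 16 + 2 = 562 (decimal)
Convert 0x1C86 (hexadecimal) → 1×4096 + 12×256 + 8×16 + 6 = 7302 (decimal)
Compute |562 - 7302| = 6740
6740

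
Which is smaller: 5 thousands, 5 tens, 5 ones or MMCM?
Convert 5 thousands, 5 tens, 5 ones (place-value notation) → 5×1000 + 5×10 + 5 = 5055 (decimal)
Convert MMCM (Roman numeral) → 1000 + 1000 + 900 = 2900 (decimal)
Compare 5055 vs 2900: smaller = 2900
2900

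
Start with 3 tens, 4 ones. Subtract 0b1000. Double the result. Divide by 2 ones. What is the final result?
Convert 3 tens, 4 ones (place-value notation) → 3×10 + 4 = 34 (decimal)
Start: 34
Convert 0b1000 (binary) → 8 (decimal)
34 - 8 = 26
26 × 2 = 52
Convert 2 ones (place-value notation) → 2 (decimal)
52 ÷ 2 = 26
26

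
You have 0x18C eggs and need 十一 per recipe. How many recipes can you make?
Convert 0x18C (hexadecimal) → 1×256 + 8×16 + 12 = 396 (decimal)
Convert 十一 (Chinese numeral) → 1×10 + 1 = 11 (decimal)
Compute 396 ÷ 11 = 36
36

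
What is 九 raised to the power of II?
Convert 九 (Chinese numeral) → 9 (decimal)
Convert II (Roman numeral) → 1 + 1 = 2 (decimal)
Compute 9 ^ 2 = 81
81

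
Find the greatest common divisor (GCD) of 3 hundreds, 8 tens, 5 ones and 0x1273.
Convert 3 hundreds, 8 tens, 5 ones (place-value notation) → 3×100 + 8×10 + 5 = 385 (decimal)
Convert 0x1273 (hexadecimal) → 1×4096 + 2×256 + 7×16 + 3 = 4723 (decimal)
Compute gcd(385, 4723) = 1
1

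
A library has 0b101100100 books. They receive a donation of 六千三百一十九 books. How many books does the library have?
Convert 0b101100100 (binary) → 256 + 64 + 32 + 4 = 356 (decimal)
Convert 六千三百一十九 (Chinese numeral) → 6×1000 + 3×100 + 1×10 + 9 = 6319 (decimal)
Compute 356 + 6319 = 6675
6675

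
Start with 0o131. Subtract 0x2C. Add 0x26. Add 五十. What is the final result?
Convert 0o131 (octal) → 1×64 + 3×8 + 1 = 89 (decimal)
Start: 89
Convert 0x2C (hexadecimal) → 2×16 + 12 = 44 (decimal)
89 - 44 = 45
Convert 0x26 (hexadecimal) → 2×16 + 6 = 38 (decimal)
45 + 38 = 83
Convert 五十 (Chinese numeral) → 5×10 = 50 (decimal)
83 + 50 = 133
133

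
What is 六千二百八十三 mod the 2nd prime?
Convert 六千二百八十三 (Chinese numeral) → 6×1000 + 2×100 + 8×10 + 3 = 6283 (decimal)
Convert the 2nd prime (prime index) → 3 (decimal)
Compute 6283 mod 3 = 1
1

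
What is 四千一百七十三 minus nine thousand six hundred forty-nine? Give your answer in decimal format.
Convert 四千一百七十三 (Chinese numeral) → 4×1000 + 1×100 + 7×10 + 3 = 4173 (decimal)
Convert nine thousand six hundred forty-nine (English words) → 9×1000 + 6×100 + 49 = 9649 (decimal)
Compute 4173 - 9649 = -5476
-5476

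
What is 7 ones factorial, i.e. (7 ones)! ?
Convert 7 ones (place-value notation) → 7 (decimal)
Compute 7! = 5040
5040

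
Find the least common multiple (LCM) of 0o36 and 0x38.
Convert 0o36 (octal) → 3×8 + 6 = 30 (decimal)
Convert 0x38 (hexadecimal) → 3×16 + 8 = 56 (decimal)
Compute lcm(30, 56) = 840
840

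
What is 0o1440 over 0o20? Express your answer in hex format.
Convert 0o1440 (octal) → 1×512 + 4×64 + 4×8 = 800 (decimal)
Convert 0o20 (octal) → 2×8 = 16 (decimal)
Compute 800 ÷ 16 = 50
Convert 50 (decimal) → 50 = 3×16 + 2 → 0x32 (hexadecimal)
0x32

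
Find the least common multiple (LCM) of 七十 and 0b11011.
Convert 七十 (Chinese numeral) → 7×10 = 70 (decimal)
Convert 0b11011 (binary) → 16 + 8 + 2 + 1 = 27 (decimal)
Compute lcm(70, 27) = 1890
1890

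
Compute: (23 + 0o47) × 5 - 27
Convert 0o47 (octal) → 4×8 + 7 = 39 (decimal)
Expression in decimal: (23 + 39) × 5 - 27
Parentheses first: 23 + 39 = 62
Multiply: 62 × 5 = 310
Subtract: 310 - 27 = 283
283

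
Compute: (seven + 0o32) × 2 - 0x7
Convert seven (English words) → 7 (decimal)
Convert 0o32 (octal) → 3×8 + 2 = 26 (decimal)
Convert 0x7 (hexadecimal) → 7 (decimal)
Expression in decimal: (7 + 26) × 2 - 7
Parentheses first: 7 + 26 = 33
Multiply: 33 × 2 = 66
Subtract: 66 - 7 = 59
59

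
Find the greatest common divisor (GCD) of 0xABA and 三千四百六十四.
Convert 0xABA (hexadecimal) → 10×256 + 11×16 + 10 = 2746 (decimal)
Convert 三千四百六十四 (Chinese numeral) → 3×1000 + 4×100 + 6×10 + 4 = 3464 (decimal)
Compute gcd(2746, 3464) = 2
2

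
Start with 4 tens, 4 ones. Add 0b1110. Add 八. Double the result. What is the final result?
Convert 4 tens, 4 ones (place-value notation) → 4×10 + 4 = 44 (decimal)
Start: 44
Convert 0b1110 (binary) → 8 + 4 + 2 = 14 (decimal)
44 + 14 = 58
Convert 八 (Chinese numeral) → 8 (decimal)
58 + 8 = 66
66 × 2 = 132
132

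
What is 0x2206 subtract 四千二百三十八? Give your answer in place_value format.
Convert 0x2206 (hexadecimal) → 2×4096 + 2×256 + 6 = 8710 (decimal)
Convert 四千二百三十八 (Chinese numeral) → 4×1000 + 2×100 + 3×10 + 8 = 4238 (decimal)
Compute 8710 - 4238 = 4472
Convert 4472 (decimal) → 4472 = 4×1000 + 4×100 + 7×10 + 2 → 4 thousands, 4 hundreds, 7 tens, 2 ones (place-value notation)
4 thousands, 4 hundreds, 7 tens, 2 ones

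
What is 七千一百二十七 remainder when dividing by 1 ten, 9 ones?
Convert 七千一百二十七 (Chinese numeral) → 7×1000 + 1×100 + 2×10 + 7 = 7127 (decimal)
Convert 1 ten, 9 ones (place-value notation) → 1×10 + 9 = 19 (decimal)
Compute 7127 mod 19 = 2
2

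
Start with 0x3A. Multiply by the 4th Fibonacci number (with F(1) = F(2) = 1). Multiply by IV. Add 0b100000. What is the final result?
Convert 0x3A (hexadecimal) → 3×16 + 10 = 58 (decimal)
Start: 58
Convert the 4th Fibonacci number (with F(1) = F(2) = 1) (Fibonacci index) → 1, 1, 2, 3 → 3 (decimal)
58 × 3 = 174
Convert IV (Roman numeral) → 4 (decimal)
174 × 4 = 696
Convert 0b100000 (binary) → 32 (decimal)
696 + 32 = 728
728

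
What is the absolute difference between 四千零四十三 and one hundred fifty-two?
Convert 四千零四十三 (Chinese numeral) → 4×1000 + 4×10 + 3 = 4043 (decimal)
Convert one hundred fifty-two (English words) → 1×100 + 52 = 152 (decimal)
Compute |4043 - 152| = 3891
3891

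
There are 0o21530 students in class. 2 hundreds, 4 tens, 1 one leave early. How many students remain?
Convert 0o21530 (octal) → 2×4096 + 1×512 + 5×64 + 3×8 = 9048 (decimal)
Convert 2 hundreds, 4 tens, 1 one (place-value notation) → 2×100 + 4×10 + 1 = 241 (decimal)
Compute 9048 - 241 = 8807
8807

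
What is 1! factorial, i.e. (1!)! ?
Convert 1! (factorial) → 1 (decimal)
Compute 1! = 1
1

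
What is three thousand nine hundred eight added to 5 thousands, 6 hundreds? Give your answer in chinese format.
Convert three thousand nine hundred eight (English words) → 3×1000 + 9×100 + 8 = 3908 (decimal)
Convert 5 thousands, 6 hundreds (place-value notation) → 5×1000 + 6×100 = 5600 (decimal)
Compute 3908 + 5600 = 9508
Convert 9508 (decimal) → 9508 = 9×1000 + 5×100 + 8 → 九千五百零八 (Chinese numeral)
九千五百零八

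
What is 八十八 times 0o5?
Convert 八十八 (Chinese numeral) → 8×10 + 8 = 88 (decimal)
Convert 0o5 (octal) → 5 (decimal)
Compute 88 × 5 = 440
440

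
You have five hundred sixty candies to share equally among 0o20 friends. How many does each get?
Convert five hundred sixty (English words) → 5×100 + 60 = 560 (decimal)
Convert 0o20 (octal) → 2×8 = 16 (decimal)
Compute 560 ÷ 16 = 35
35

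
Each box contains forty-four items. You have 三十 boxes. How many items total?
Convert forty-four (English words) → 44 (decimal)
Convert 三十 (Chinese numeral) → 3×10 = 30 (decimal)
Compute 44 × 30 = 1320
1320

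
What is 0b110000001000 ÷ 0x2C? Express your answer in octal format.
Convert 0b110000001000 (binary) → 2048 + 1024 + 8 = 3080 (decimal)
Convert 0x2C (hexadecimal) → 2×16 + 12 = 44 (decimal)
Compute 3080 ÷ 44 = 70
Convert 70 (decimal) → 70 = 1×64 + 6 → 0o106 (octal)
0o106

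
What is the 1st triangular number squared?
The 1st triangular number = 1×2/2 = 1
Compute 1² = 1 × 1 = 1
1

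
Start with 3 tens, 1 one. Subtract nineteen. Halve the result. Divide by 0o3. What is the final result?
Convert 3 tens, 1 one (place-value notation) → 3×10 + 1 = 31 (decimal)
Start: 31
Convert nineteen (English words) → 19 (decimal)
31 - 19 = 12
12 ÷ 2 = 6
Convert 0o3 (octal) → 3 (decimal)
6 ÷ 3 = 2
2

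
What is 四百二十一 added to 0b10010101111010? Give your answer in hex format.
Convert 四百二十一 (Chinese numeral) → 4×100 + 2×10 + 1 = 421 (decimal)
Convert 0b10010101111010 (binary) → 8192 + 1024 + 256 + 64 + 32 + 16 + 8 + 2 = 9594 (decimal)
Compute 421 + 9594 = 10015
Convert 10015 (decimal) → 10015 = 2×4096 + 7×256 + 1×16 + 15 → 0x271F (hexadecimal)
0x271F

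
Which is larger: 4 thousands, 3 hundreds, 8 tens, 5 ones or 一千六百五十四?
Convert 4 thousands, 3 hundreds, 8 tens, 5 ones (place-value notation) → 4×1000 + 3×100 + 8×10 + 5 = 4385 (decimal)
Convert 一千六百五十四 (Chinese numeral) → 1×1000 + 6×100 + 5×10 + 4 = 1654 (decimal)
Compare 4385 vs 1654: larger = 4385
4385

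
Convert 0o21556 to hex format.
Convert 0o21556 (octal) → 2×4096 + 1×512 + 5×64 + 5×8 + 6 = 9070 (decimal)
Convert 9070 (decimal) → 9070 = 2×4096 + 3×256 + 6×16 + 14 → 0x236E (hexadecimal)
0x236E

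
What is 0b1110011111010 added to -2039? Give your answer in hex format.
Convert 0b1110011111010 (binary) → 4096 + 2048 + 1024 + 128 + 64 + 32 + 16 + 8 + 2 = 7418 (decimal)
Compute 7418 + -2039 = 5379
Convert 5379 (decimal) → 5379 = 1×4096 + 5×256 + 3 → 0x1503 (hexadecimal)
0x1503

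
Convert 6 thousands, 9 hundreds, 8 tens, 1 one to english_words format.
Convert 6 thousands, 9 hundreds, 8 tens, 1 one (place-value notation) → 6×1000 + 9×100 + 8×10 + 1 = 6981 (decimal)
Convert 6981 (decimal) → 6981 = 6×1000 + 9×100 + 81 → six thousand nine hundred eighty-one (English words)
six thousand nine hundred eighty-one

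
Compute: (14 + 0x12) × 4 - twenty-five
Convert 0x12 (hexadecimal) → 1×16 + 2 = 18 (decimal)
Convert twenty-five (English words) → 25 (decimal)
Expression in decimal: (14 + 18) × 4 - 25
Parentheses first: 14 + 18 = 32
Multiply: 32 × 4 = 128
Subtract: 128 - 25 = 103
103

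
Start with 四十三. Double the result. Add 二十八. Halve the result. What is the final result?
Convert 四十三 (Chinese numeral) → 4×10 + 3 = 43 (decimal)
Start: 43
43 × 2 = 86
Convert 二十八 (Chinese numeral) → 2×10 + 8 = 28 (decimal)
86 + 28 = 114
114 ÷ 2 = 57
57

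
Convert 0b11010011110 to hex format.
Convert 0b11010011110 (binary) → 1024 + 512 + 128 + 16 + 8 + 4 + 2 = 1694 (decimal)
Convert 1694 (decimal) → 1694 = 6×256 + 9×16 + 14 → 0x69E (hexadecimal)
0x69E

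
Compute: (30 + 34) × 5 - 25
Parentheses first: 30 + 34 = 64
Multiply: 64 × 5 = 320
Subtract: 320 - 25 = 295
295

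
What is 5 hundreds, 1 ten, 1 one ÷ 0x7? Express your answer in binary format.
Convert 5 hundreds, 1 ten, 1 one (place-value notation) → 5×100 + 1×10 + 1 = 511 (decimal)
Convert 0x7 (hexadecimal) → 7 (decimal)
Compute 511 ÷ 7 = 73
Convert 73 (decimal) → 73 = 64 + 8 + 1 → 0b1001001 (binary)
0b1001001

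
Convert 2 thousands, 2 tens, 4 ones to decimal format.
Convert 2 thousands, 2 tens, 4 ones (place-value notation) → 2×1000 + 2×10 + 4 = 2024 (decimal)
2024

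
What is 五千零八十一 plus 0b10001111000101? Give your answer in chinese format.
Convert 五千零八十一 (Chinese numeral) → 5×1000 + 8×10 + 1 = 5081 (decimal)
Convert 0b10001111000101 (binary) → 8192 + 512 + 256 + 128 + 64 + 4 + 1 = 9157 (decimal)
Compute 5081 + 9157 = 14238
Convert 14238 (decimal) → 14238 = 1×10000 + 4×1000 + 2×100 + 3×10 + 8 → 一万四千二百三十八 (Chinese numeral)
一万四千二百三十八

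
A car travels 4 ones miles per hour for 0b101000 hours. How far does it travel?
Convert 4 ones (place-value notation) → 4 (decimal)
Convert 0b101000 (binary) → 32 + 8 = 40 (decimal)
Compute 4 × 40 = 160
160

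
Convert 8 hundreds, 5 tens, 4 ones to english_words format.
Convert 8 hundreds, 5 tens, 4 ones (place-value notation) → 8×100 + 5×10 + 4 = 854 (decimal)
Convert 854 (decimal) → 854 = 8×100 + 54 → eight hundred fifty-four (English words)
eight hundred fifty-four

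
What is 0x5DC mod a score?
Convert 0x5DC (hexadecimal) → 5×256 + 13×16 + 12 = 1500 (decimal)
Convert a score (colloquial) → 20 (decimal)
Compute 1500 mod 20 = 0
0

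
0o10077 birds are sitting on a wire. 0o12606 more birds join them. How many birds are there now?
Convert 0o10077 (octal) → 1×4096 + 7×8 + 7 = 4159 (decimal)
Convert 0o12606 (octal) → 1×4096 + 2×512 + 6×64 + 6 = 5510 (decimal)
Compute 4159 + 5510 = 9669
9669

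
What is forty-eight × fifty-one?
Convert forty-eight (English words) → 48 (decimal)
Convert fifty-one (English words) → 51 (decimal)
Compute 48 × 51 = 2448
2448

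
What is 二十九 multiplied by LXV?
Convert 二十九 (Chinese numeral) → 2×10 + 9 = 29 (decimal)
Convert LXV (Roman numeral) → 50 + 10 + 5 = 65 (decimal)
Compute 29 × 65 = 1885
1885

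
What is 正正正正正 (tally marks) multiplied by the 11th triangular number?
Convert 正正正正正 (tally marks) → 5 + 5 + 5 + 5 + 5 = 25 (decimal)
Convert the 11th triangular number (triangular index) → 11×12/2 = 66 (decimal)
Compute 25 × 66 = 1650
1650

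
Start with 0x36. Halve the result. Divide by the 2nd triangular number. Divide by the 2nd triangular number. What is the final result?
Convert 0x36 (hexadecimal) → 3×16 + 6 = 54 (decimal)
Start: 54
54 ÷ 2 = 27
Convert the 2nd triangular number (triangular index) → 2×3/2 = 3 (decimal)
27 ÷ 3 = 9
Convert the 2nd triangular number (triangular index) → 2×3/2 = 3 (decimal)
9 ÷ 3 = 3
3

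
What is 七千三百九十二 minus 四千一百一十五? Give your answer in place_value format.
Convert 七千三百九十二 (Chinese numeral) → 7×1000 + 3×100 + 9×10 + 2 = 7392 (decimal)
Convert 四千一百一十五 (Chinese numeral) → 4×1000 + 1×100 + 1×10 + 5 = 4115 (decimal)
Compute 7392 - 4115 = 3277
Convert 3277 (decimal) → 3277 = 3×1000 + 2×100 + 7×10 + 7 → 3 thousands, 2 hundreds, 7 tens, 7 ones (place-value notation)
3 thousands, 2 hundreds, 7 tens, 7 ones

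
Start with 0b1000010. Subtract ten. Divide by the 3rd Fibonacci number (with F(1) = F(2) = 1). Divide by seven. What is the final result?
Convert 0b1000010 (binary) → 64 + 2 = 66 (decimal)
Start: 66
Convert ten (English words) → 10 (decimal)
66 - 10 = 56
Convert the 3rd Fibonacci number (with F(1) = F(2) = 1) (Fibonacci index) → 1, 1, 2 → 2 (decimal)
56 ÷ 2 = 28
Convert seven (English words) → 7 (decimal)
28 ÷ 7 = 4
4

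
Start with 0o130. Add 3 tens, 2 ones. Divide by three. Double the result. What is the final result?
Convert 0o130 (octal) → 1×64 + 3×8 = 88 (decimal)
Start: 88
Convert 3 tens, 2 ones (place-value notation) → 3×10 + 2 = 32 (decimal)
88 + 32 = 120
Convert three (English words) → 3 (decimal)
120 ÷ 3 = 40
40 × 2 = 80
80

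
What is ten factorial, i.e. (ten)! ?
Convert ten (English words) → 10 (decimal)
Compute 10! = 3628800
3628800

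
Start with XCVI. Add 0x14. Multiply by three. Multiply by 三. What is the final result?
Convert XCVI (Roman numeral) → 90 + 5 + 1 = 96 (decimal)
Start: 96
Convert 0x14 (hexadecimal) → 1×16 + 4 = 20 (decimal)
96 + 20 = 116
Convert three (English words) → 3 (decimal)
116 × 3 = 348
Convert 三 (Chinese numeral) → 3 (decimal)
348 × 3 = 1044
1044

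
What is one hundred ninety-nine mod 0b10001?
Convert one hundred ninety-nine (English words) → 1×100 + 99 = 199 (decimal)
Convert 0b10001 (binary) → 16 + 1 = 17 (decimal)
Compute 199 mod 17 = 12
12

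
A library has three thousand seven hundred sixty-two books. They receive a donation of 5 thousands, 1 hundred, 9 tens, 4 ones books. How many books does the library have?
Convert three thousand seven hundred sixty-two (English words) → 3×1000 + 7×100 + 62 = 3762 (decimal)
Convert 5 thousands, 1 hundred, 9 tens, 4 ones (place-value notation) → 5×1000 + 1×100 + 9×10 + 4 = 5194 (decimal)
Compute 3762 + 5194 = 8956
8956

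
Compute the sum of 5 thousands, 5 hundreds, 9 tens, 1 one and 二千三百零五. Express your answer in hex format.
Convert 5 thousands, 5 hundreds, 9 tens, 1 one (place-value notation) → 5×1000 + 5×100 + 9×10 + 1 = 5591 (decimal)
Convert 二千三百零五 (Chinese numeral) → 2×1000 + 3×100 + 5 = 2305 (decimal)
Compute 5591 + 2305 = 7896
Convert 7896 (decimal) → 7896 = 1×4096 + 14×256 + 13×16 + 8 → 0x1ED8 (hexadecimal)
0x1ED8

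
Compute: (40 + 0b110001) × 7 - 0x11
Convert 0b110001 (binary) → 32 + 16 + 1 = 49 (decimal)
Convert 0x11 (hexadecimal) → 1×16 + 1 = 17 (decimal)
Expression in decimal: (40 + 49) × 7 - 17
Parentheses first: 40 + 49 = 89
Multiply: 89 × 7 = 623
Subtract: 623 - 17 = 606
606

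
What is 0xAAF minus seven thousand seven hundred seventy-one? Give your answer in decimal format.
Convert 0xAAF (hexadecimal) → 10×256 + 10×16 + 15 = 2735 (decimal)
Convert seven thousand seven hundred seventy-one (English words) → 7×1000 + 7×100 + 71 = 7771 (decimal)
Compute 2735 - 7771 = -5036
-5036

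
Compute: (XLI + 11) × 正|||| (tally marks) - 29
Convert XLI (Roman numeral) → 40 + 1 = 41 (decimal)
Convert 正|||| (tally marks) → 5 + 4 = 9 (decimal)
Expression in decimal: (41 + 11) × 9 - 29
Parentheses first: 41 + 11 = 52
Multiply: 52 × 9 = 468
Subtract: 468 - 29 = 439
439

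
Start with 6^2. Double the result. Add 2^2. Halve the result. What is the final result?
Convert 6^2 (power) → 36 (decimal)
Start: 36
36 × 2 = 72
Convert 2^2 (power) → 4 (decimal)
72 + 4 = 76
76 ÷ 2 = 38
38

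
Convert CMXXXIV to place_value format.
Convert CMXXXIV (Roman numeral) → 900 + 10 + 10 + 10 + 4 = 934 (decimal)
Convert 934 (decimal) → 934 = 9×100 + 3×10 + 4 → 9 hundreds, 3 tens, 4 ones (place-value notation)
9 hundreds, 3 tens, 4 ones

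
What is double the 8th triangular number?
The 8th triangular number = 8×9/2 = 36
Compute 36 × 2 = 72
72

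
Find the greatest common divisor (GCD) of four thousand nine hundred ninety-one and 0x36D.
Convert four thousand nine hundred ninety-one (English words) → 4×1000 + 9×100 + 91 = 4991 (decimal)
Convert 0x36D (hexadecimal) → 3×256 + 6×16 + 13 = 877 (decimal)
Compute gcd(4991, 877) = 1
1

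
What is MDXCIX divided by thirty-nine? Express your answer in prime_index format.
Convert MDXCIX (Roman numeral) → 1000 + 500 + 90 + 9 = 1599 (decimal)
Convert thirty-nine (English words) → 39 (decimal)
Compute 1599 ÷ 39 = 41
Convert 41 (decimal) → the 13th prime (prime index)
the 13th prime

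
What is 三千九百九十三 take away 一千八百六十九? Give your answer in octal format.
Convert 三千九百九十三 (Chinese numeral) → 3×1000 + 9×100 + 9×10 + 3 = 3993 (decimal)
Convert 一千八百六十九 (Chinese numeral) → 1×1000 + 8×100 + 6×10 + 9 = 1869 (decimal)
Compute 3993 - 1869 = 2124
Convert 2124 (decimal) → 2124 = 4×512 + 1×64 + 1×8 + 4 → 0o4114 (octal)
0o4114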